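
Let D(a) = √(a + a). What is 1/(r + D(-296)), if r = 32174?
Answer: 16087/517583434 - I*√37/258791717 ≈ 3.1081e-5 - 2.3504e-8*I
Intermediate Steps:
D(a) = √2*√a (D(a) = √(2*a) = √2*√a)
1/(r + D(-296)) = 1/(32174 + √2*√(-296)) = 1/(32174 + √2*(2*I*√74)) = 1/(32174 + 4*I*√37)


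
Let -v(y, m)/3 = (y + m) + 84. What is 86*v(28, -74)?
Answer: -9804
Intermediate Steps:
v(y, m) = -252 - 3*m - 3*y (v(y, m) = -3*((y + m) + 84) = -3*((m + y) + 84) = -3*(84 + m + y) = -252 - 3*m - 3*y)
86*v(28, -74) = 86*(-252 - 3*(-74) - 3*28) = 86*(-252 + 222 - 84) = 86*(-114) = -9804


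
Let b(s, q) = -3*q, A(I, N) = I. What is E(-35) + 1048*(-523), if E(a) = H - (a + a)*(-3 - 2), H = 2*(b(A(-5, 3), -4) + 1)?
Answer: -548428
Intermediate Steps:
H = 26 (H = 2*(-3*(-4) + 1) = 2*(12 + 1) = 2*13 = 26)
E(a) = 26 + 10*a (E(a) = 26 - (a + a)*(-3 - 2) = 26 - 2*a*(-5) = 26 - (-10)*a = 26 + 10*a)
E(-35) + 1048*(-523) = (26 + 10*(-35)) + 1048*(-523) = (26 - 350) - 548104 = -324 - 548104 = -548428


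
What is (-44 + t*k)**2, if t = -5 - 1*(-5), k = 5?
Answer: 1936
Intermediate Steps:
t = 0 (t = -5 + 5 = 0)
(-44 + t*k)**2 = (-44 + 0*5)**2 = (-44 + 0)**2 = (-44)**2 = 1936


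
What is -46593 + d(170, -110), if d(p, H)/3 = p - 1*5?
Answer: -46098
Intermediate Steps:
d(p, H) = -15 + 3*p (d(p, H) = 3*(p - 1*5) = 3*(p - 5) = 3*(-5 + p) = -15 + 3*p)
-46593 + d(170, -110) = -46593 + (-15 + 3*170) = -46593 + (-15 + 510) = -46593 + 495 = -46098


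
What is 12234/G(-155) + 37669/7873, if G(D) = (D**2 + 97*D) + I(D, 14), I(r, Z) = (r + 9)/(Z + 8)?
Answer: 1593946225/259328747 ≈ 6.1464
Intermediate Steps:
I(r, Z) = (9 + r)/(8 + Z)
G(D) = 9/22 + D**2 + 2135*D/22 (G(D) = (D**2 + 97*D) + (9 + D)/(8 + 14) = (D**2 + 97*D) + (9 + D)/22 = (D**2 + 97*D) + (9/22 + D/22) = 9/22 + D**2 + 2135*D/22)
12234/G(-155) + 37669/7873 = 12234/(9/22 + (-155)**2 + (2135/22)*(-155)) + 37669/7873 = 12234/(9/22 + 24025 - 330925/22) + 37669*(1/7873) = 12234/(98817/11) + 37669/7873 = 12234*(11/98817) + 37669/7873 = 44858/32939 + 37669/7873 = 1593946225/259328747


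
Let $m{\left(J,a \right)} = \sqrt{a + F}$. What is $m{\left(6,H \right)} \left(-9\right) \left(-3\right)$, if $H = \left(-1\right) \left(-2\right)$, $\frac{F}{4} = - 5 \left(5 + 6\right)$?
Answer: $27 i \sqrt{218} \approx 398.65 i$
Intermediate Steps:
$F = -220$ ($F = 4 \left(- 5 \left(5 + 6\right)\right) = 4 \left(\left(-5\right) 11\right) = 4 \left(-55\right) = -220$)
$H = 2$
$m{\left(J,a \right)} = \sqrt{-220 + a}$ ($m{\left(J,a \right)} = \sqrt{a - 220} = \sqrt{-220 + a}$)
$m{\left(6,H \right)} \left(-9\right) \left(-3\right) = \sqrt{-220 + 2} \left(-9\right) \left(-3\right) = \sqrt{-218} \left(-9\right) \left(-3\right) = i \sqrt{218} \left(-9\right) \left(-3\right) = - 9 i \sqrt{218} \left(-3\right) = 27 i \sqrt{218}$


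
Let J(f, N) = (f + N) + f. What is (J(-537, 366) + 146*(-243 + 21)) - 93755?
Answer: -126875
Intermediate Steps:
J(f, N) = N + 2*f (J(f, N) = (N + f) + f = N + 2*f)
(J(-537, 366) + 146*(-243 + 21)) - 93755 = ((366 + 2*(-537)) + 146*(-243 + 21)) - 93755 = ((366 - 1074) + 146*(-222)) - 93755 = (-708 - 32412) - 93755 = -33120 - 93755 = -126875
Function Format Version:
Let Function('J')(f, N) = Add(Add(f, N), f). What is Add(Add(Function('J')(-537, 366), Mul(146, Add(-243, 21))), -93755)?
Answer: -126875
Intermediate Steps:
Function('J')(f, N) = Add(N, Mul(2, f)) (Function('J')(f, N) = Add(Add(N, f), f) = Add(N, Mul(2, f)))
Add(Add(Function('J')(-537, 366), Mul(146, Add(-243, 21))), -93755) = Add(Add(Add(366, Mul(2, -537)), Mul(146, Add(-243, 21))), -93755) = Add(Add(Add(366, -1074), Mul(146, -222)), -93755) = Add(Add(-708, -32412), -93755) = Add(-33120, -93755) = -126875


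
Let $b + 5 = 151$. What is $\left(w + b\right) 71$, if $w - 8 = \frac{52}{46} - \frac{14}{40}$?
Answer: $\frac{5055129}{460} \approx 10989.0$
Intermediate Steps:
$b = 146$ ($b = -5 + 151 = 146$)
$w = \frac{4039}{460}$ ($w = 8 + \left(\frac{52}{46} - \frac{14}{40}\right) = 8 + \left(52 \cdot \frac{1}{46} - \frac{7}{20}\right) = 8 + \left(\frac{26}{23} - \frac{7}{20}\right) = 8 + \frac{359}{460} = \frac{4039}{460} \approx 8.7804$)
$\left(w + b\right) 71 = \left(\frac{4039}{460} + 146\right) 71 = \frac{71199}{460} \cdot 71 = \frac{5055129}{460}$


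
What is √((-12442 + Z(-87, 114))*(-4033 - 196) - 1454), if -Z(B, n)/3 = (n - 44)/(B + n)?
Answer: √473837906/3 ≈ 7255.9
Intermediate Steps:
Z(B, n) = -3*(-44 + n)/(B + n) (Z(B, n) = -3*(n - 44)/(B + n) = -3*(-44 + n)/(B + n))
√((-12442 + Z(-87, 114))*(-4033 - 196) - 1454) = √((-12442 + 3*(44 - 1*114)/(-87 + 114))*(-4033 - 196) - 1454) = √((-12442 + 3*(44 - 114)/27)*(-4229) - 1454) = √((-12442 + 3*(1/27)*(-70))*(-4229) - 1454) = √((-12442 - 70/9)*(-4229) - 1454) = √(-112048/9*(-4229) - 1454) = √(473850992/9 - 1454) = √(473837906/9) = √473837906/3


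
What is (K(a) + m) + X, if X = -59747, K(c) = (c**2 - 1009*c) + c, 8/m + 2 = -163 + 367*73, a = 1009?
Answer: -781978990/13313 ≈ -58738.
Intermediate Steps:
m = 4/13313 (m = 8/(-2 + (-163 + 367*73)) = 8/(-2 + (-163 + 26791)) = 8/(-2 + 26628) = 8/26626 = 8*(1/26626) = 4/13313 ≈ 0.00030046)
K(c) = c**2 - 1008*c
(K(a) + m) + X = (1009*(-1008 + 1009) + 4/13313) - 59747 = (1009*1 + 4/13313) - 59747 = (1009 + 4/13313) - 59747 = 13432821/13313 - 59747 = -781978990/13313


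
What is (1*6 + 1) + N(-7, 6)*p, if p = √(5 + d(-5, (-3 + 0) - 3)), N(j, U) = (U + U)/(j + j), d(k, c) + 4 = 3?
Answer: 37/7 ≈ 5.2857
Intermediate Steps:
d(k, c) = -1 (d(k, c) = -4 + 3 = -1)
N(j, U) = U/j (N(j, U) = (2*U)/((2*j)) = (2*U)*(1/(2*j)) = U/j)
p = 2 (p = √(5 - 1) = √4 = 2)
(1*6 + 1) + N(-7, 6)*p = (1*6 + 1) + (6/(-7))*2 = (6 + 1) + (6*(-⅐))*2 = 7 - 6/7*2 = 7 - 12/7 = 37/7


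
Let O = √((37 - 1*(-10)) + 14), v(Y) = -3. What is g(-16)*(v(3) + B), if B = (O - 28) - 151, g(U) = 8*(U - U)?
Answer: 0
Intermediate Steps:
g(U) = 0 (g(U) = 8*0 = 0)
O = √61 (O = √((37 + 10) + 14) = √(47 + 14) = √61 ≈ 7.8102)
B = -179 + √61 (B = (√61 - 28) - 151 = (-28 + √61) - 151 = -179 + √61 ≈ -171.19)
g(-16)*(v(3) + B) = 0*(-3 + (-179 + √61)) = 0*(-182 + √61) = 0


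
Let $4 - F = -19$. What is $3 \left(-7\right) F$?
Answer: $-483$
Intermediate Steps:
$F = 23$ ($F = 4 - -19 = 4 + 19 = 23$)
$3 \left(-7\right) F = 3 \left(-7\right) 23 = \left(-21\right) 23 = -483$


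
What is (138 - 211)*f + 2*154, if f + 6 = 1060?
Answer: -76634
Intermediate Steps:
f = 1054 (f = -6 + 1060 = 1054)
(138 - 211)*f + 2*154 = (138 - 211)*1054 + 2*154 = -73*1054 + 308 = -76942 + 308 = -76634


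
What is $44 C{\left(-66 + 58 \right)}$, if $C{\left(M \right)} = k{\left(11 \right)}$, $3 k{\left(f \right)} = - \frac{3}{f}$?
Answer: $-4$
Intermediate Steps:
$k{\left(f \right)} = - \frac{1}{f}$ ($k{\left(f \right)} = \frac{\left(-3\right) \frac{1}{f}}{3} = - \frac{1}{f}$)
$C{\left(M \right)} = - \frac{1}{11}$
$44 C{\left(-66 + 58 \right)} = 44 \left(- \frac{1}{11}\right) = -4$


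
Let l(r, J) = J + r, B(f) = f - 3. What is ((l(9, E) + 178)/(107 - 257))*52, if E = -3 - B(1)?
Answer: -1612/25 ≈ -64.480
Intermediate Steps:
B(f) = -3 + f
E = -1 (E = -3 - (-3 + 1) = -3 - 1*(-2) = -3 + 2 = -1)
((l(9, E) + 178)/(107 - 257))*52 = (((-1 + 9) + 178)/(107 - 257))*52 = ((8 + 178)/(-150))*52 = (186*(-1/150))*52 = -31/25*52 = -1612/25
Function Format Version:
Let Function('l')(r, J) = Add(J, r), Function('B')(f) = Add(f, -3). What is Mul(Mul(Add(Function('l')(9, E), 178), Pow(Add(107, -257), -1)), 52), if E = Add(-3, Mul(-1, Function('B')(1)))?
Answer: Rational(-1612, 25) ≈ -64.480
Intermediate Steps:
Function('B')(f) = Add(-3, f)
E = -1 (E = Add(-3, Mul(-1, Add(-3, 1))) = Add(-3, Mul(-1, -2)) = Add(-3, 2) = -1)
Mul(Mul(Add(Function('l')(9, E), 178), Pow(Add(107, -257), -1)), 52) = Mul(Mul(Add(Add(-1, 9), 178), Pow(Add(107, -257), -1)), 52) = Mul(Mul(Add(8, 178), Pow(-150, -1)), 52) = Mul(Mul(186, Rational(-1, 150)), 52) = Mul(Rational(-31, 25), 52) = Rational(-1612, 25)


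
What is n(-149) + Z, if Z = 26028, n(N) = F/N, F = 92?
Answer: 3878080/149 ≈ 26027.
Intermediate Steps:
n(N) = 92/N
n(-149) + Z = 92/(-149) + 26028 = 92*(-1/149) + 26028 = -92/149 + 26028 = 3878080/149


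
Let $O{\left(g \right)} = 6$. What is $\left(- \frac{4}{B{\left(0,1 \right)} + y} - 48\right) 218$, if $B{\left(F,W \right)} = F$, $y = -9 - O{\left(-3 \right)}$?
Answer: $- \frac{156088}{15} \approx -10406.0$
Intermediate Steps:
$y = -15$ ($y = -9 - 6 = -15$)
$\left(- \frac{4}{B{\left(0,1 \right)} + y} - 48\right) 218 = \left(- \frac{4}{0 - 15} - 48\right) 218 = \left(- \frac{4}{-15} - 48\right) 218 = \left(\left(-4\right) \left(- \frac{1}{15}\right) - 48\right) 218 = \left(\frac{4}{15} - 48\right) 218 = \left(- \frac{716}{15}\right) 218 = - \frac{156088}{15}$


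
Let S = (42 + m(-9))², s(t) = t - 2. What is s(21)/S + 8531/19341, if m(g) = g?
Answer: 357694/780087 ≈ 0.45853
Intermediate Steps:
s(t) = -2 + t
S = 1089 (S = (42 - 9)² = 33² = 1089)
s(21)/S + 8531/19341 = (-2 + 21)/1089 + 8531/19341 = 19*(1/1089) + 8531*(1/19341) = 19/1089 + 8531/19341 = 357694/780087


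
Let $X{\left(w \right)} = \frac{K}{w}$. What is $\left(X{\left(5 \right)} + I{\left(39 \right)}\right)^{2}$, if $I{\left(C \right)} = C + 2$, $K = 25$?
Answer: $2116$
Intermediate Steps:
$X{\left(w \right)} = \frac{25}{w}$
$I{\left(C \right)} = 2 + C$
$\left(X{\left(5 \right)} + I{\left(39 \right)}\right)^{2} = \left(\frac{25}{5} + \left(2 + 39\right)\right)^{2} = \left(25 \cdot \frac{1}{5} + 41\right)^{2} = \left(5 + 41\right)^{2} = 46^{2} = 2116$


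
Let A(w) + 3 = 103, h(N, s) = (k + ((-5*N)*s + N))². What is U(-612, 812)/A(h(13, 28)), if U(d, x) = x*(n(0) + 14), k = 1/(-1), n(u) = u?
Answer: 2842/25 ≈ 113.68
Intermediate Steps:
k = -1
U(d, x) = 14*x (U(d, x) = x*(0 + 14) = x*14 = 14*x)
h(N, s) = (-1 + N - 5*N*s)² (h(N, s) = (-1 + ((-5*N)*s + N))² = (-1 + (-5*N*s + N))² = (-1 + (N - 5*N*s))² = (-1 + N - 5*N*s)²)
A(w) = 100 (A(w) = -3 + 103 = 100)
U(-612, 812)/A(h(13, 28)) = (14*812)/100 = 11368*(1/100) = 2842/25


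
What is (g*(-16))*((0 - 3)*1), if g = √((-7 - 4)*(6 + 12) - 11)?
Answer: 48*I*√209 ≈ 693.93*I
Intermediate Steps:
g = I*√209 (g = √(-11*18 - 11) = √(-198 - 11) = √(-209) = I*√209 ≈ 14.457*I)
(g*(-16))*((0 - 3)*1) = ((I*√209)*(-16))*((0 - 3)*1) = (-16*I*√209)*(-3*1) = -16*I*√209*(-3) = 48*I*√209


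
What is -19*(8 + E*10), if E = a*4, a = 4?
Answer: -3192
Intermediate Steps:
E = 16 (E = 4*4 = 16)
-19*(8 + E*10) = -19*(8 + 16*10) = -19*(8 + 160) = -19*168 = -3192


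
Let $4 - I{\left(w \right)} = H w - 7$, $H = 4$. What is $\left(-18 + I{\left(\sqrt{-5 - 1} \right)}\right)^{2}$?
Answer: $-47 + 56 i \sqrt{6} \approx -47.0 + 137.17 i$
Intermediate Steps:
$I{\left(w \right)} = 11 - 4 w$ ($I{\left(w \right)} = 4 - \left(4 w - 7\right) = 4 - \left(-7 + 4 w\right) = 11 - 4 w$)
$\left(-18 + I{\left(\sqrt{-5 - 1} \right)}\right)^{2} = \left(-18 + \left(11 - 4 \sqrt{-5 - 1}\right)\right)^{2} = \left(-18 + \left(11 - 4 \sqrt{-6}\right)\right)^{2} = \left(-18 + \left(11 - 4 i \sqrt{6}\right)\right)^{2} = \left(-7 - 4 i \sqrt{6}\right)^{2}$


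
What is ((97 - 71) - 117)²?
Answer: 8281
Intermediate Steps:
((97 - 71) - 117)² = (26 - 117)² = (-91)² = 8281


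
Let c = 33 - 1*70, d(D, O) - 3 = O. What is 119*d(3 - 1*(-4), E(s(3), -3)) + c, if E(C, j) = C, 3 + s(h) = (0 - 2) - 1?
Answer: -394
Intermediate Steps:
s(h) = -6 (s(h) = -3 + ((0 - 2) - 1) = -3 + (-2 - 1) = -3 - 3 = -6)
d(D, O) = 3 + O
c = -37 (c = 33 - 70 = -37)
119*d(3 - 1*(-4), E(s(3), -3)) + c = 119*(3 - 6) - 37 = 119*(-3) - 37 = -357 - 37 = -394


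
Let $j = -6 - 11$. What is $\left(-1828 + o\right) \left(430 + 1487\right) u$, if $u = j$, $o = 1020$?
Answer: $26331912$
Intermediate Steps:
$j = -17$
$u = -17$
$\left(-1828 + o\right) \left(430 + 1487\right) u = \left(-1828 + 1020\right) \left(430 + 1487\right) \left(-17\right) = \left(-808\right) 1917 \left(-17\right) = \left(-1548936\right) \left(-17\right) = 26331912$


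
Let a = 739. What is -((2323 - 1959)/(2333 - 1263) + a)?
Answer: -395547/535 ≈ -739.34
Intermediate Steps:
-((2323 - 1959)/(2333 - 1263) + a) = -((2323 - 1959)/(2333 - 1263) + 739) = -(364/1070 + 739) = -(364*(1/1070) + 739) = -(182/535 + 739) = -1*395547/535 = -395547/535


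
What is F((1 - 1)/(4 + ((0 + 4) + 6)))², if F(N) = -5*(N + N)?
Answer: 0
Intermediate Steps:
F(N) = -10*N
F((1 - 1)/(4 + ((0 + 4) + 6)))² = (-10*(1 - 1)/(4 + ((0 + 4) + 6)))² = (-0/(4 + (4 + 6)))² = (-0/(4 + 10))² = (-0/14)² = (-10*0)² = 0² = 0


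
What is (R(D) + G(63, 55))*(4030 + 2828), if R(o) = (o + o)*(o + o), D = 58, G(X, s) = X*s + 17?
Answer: 116160804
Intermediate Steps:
G(X, s) = 17 + X*s
R(o) = 4*o² (R(o) = (2*o)*(2*o) = 4*o²)
(R(D) + G(63, 55))*(4030 + 2828) = (4*58² + (17 + 63*55))*(4030 + 2828) = (4*3364 + (17 + 3465))*6858 = (13456 + 3482)*6858 = 16938*6858 = 116160804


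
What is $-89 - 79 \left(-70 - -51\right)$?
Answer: $1412$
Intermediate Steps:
$-89 - 79 \left(-70 - -51\right) = -89 - 79 \left(-70 + 51\right) = -89 - -1501 = -89 + 1501 = 1412$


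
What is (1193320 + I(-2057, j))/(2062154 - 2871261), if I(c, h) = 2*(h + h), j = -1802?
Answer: -1186112/809107 ≈ -1.4660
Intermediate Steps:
I(c, h) = 4*h (I(c, h) = 2*(2*h) = 4*h)
(1193320 + I(-2057, j))/(2062154 - 2871261) = (1193320 + 4*(-1802))/(2062154 - 2871261) = (1193320 - 7208)/(-809107) = 1186112*(-1/809107) = -1186112/809107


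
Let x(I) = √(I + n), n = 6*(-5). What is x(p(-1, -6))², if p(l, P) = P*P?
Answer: 6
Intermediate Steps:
n = -30
p(l, P) = P²
x(I) = √(-30 + I) (x(I) = √(I - 30) = √(-30 + I))
x(p(-1, -6))² = (√(-30 + (-6)²))² = (√(-30 + 36))² = (√6)² = 6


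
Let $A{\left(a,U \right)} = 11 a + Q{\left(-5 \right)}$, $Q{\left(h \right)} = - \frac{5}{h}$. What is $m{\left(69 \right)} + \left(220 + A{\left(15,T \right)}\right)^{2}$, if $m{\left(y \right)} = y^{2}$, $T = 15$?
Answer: $153757$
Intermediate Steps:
$A{\left(a,U \right)} = 1 + 11 a$ ($A{\left(a,U \right)} = 11 a - \frac{5}{-5} = 11 a - -1 = 11 a + 1 = 1 + 11 a$)
$m{\left(69 \right)} + \left(220 + A{\left(15,T \right)}\right)^{2} = 69^{2} + \left(220 + \left(1 + 11 \cdot 15\right)\right)^{2} = 4761 + \left(220 + \left(1 + 165\right)\right)^{2} = 4761 + \left(220 + 166\right)^{2} = 4761 + 386^{2} = 4761 + 148996 = 153757$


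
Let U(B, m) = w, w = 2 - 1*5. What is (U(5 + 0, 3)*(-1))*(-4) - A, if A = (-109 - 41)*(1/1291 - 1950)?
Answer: -377632842/1291 ≈ -2.9251e+5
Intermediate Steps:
w = -3 (w = 2 - 5 = -3)
U(B, m) = -3
A = 377617350/1291 (A = -150*(1/1291 - 1950) = -150*(-2517449/1291) = 377617350/1291 ≈ 2.9250e+5)
(U(5 + 0, 3)*(-1))*(-4) - A = -3*(-1)*(-4) - 1*377617350/1291 = 3*(-4) - 377617350/1291 = -12 - 377617350/1291 = -377632842/1291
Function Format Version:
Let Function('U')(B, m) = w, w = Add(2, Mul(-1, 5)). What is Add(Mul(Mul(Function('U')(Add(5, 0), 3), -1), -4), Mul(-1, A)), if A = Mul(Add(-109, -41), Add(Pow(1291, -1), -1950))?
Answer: Rational(-377632842, 1291) ≈ -2.9251e+5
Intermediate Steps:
w = -3 (w = Add(2, -5) = -3)
Function('U')(B, m) = -3
A = Rational(377617350, 1291) (A = Mul(-150, Add(Rational(1, 1291), -1950)) = Mul(-150, Rational(-2517449, 1291)) = Rational(377617350, 1291) ≈ 2.9250e+5)
Add(Mul(Mul(Function('U')(Add(5, 0), 3), -1), -4), Mul(-1, A)) = Add(Mul(Mul(-3, -1), -4), Mul(-1, Rational(377617350, 1291))) = Add(Mul(3, -4), Rational(-377617350, 1291)) = Add(-12, Rational(-377617350, 1291)) = Rational(-377632842, 1291)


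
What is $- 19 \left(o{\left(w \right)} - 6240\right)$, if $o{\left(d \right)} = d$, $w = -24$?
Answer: $119016$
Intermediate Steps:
$- 19 \left(o{\left(w \right)} - 6240\right) = - 19 \left(-24 - 6240\right) = \left(-19\right) \left(-6264\right) = 119016$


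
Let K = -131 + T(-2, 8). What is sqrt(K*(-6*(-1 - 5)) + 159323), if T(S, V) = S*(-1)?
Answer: sqrt(154679) ≈ 393.29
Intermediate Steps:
T(S, V) = -S
K = -129 (K = -131 - 1*(-2) = -131 + 2 = -129)
sqrt(K*(-6*(-1 - 5)) + 159323) = sqrt(-(-774)*(-1 - 5) + 159323) = sqrt(-(-774)*(-6) + 159323) = sqrt(-129*36 + 159323) = sqrt(-4644 + 159323) = sqrt(154679)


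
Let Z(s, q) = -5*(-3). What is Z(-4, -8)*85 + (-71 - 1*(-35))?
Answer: 1239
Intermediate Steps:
Z(s, q) = 15
Z(-4, -8)*85 + (-71 - 1*(-35)) = 15*85 + (-71 - 1*(-35)) = 1275 + (-71 + 35) = 1275 - 36 = 1239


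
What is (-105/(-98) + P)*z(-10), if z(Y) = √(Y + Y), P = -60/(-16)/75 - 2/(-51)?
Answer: 8287*I*√5/3570 ≈ 5.1906*I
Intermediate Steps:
P = 91/1020 (P = -60*(-1/16)*(1/75) - 2*(-1/51) = (15/4)*(1/75) + 2/51 = 1/20 + 2/51 = 91/1020 ≈ 0.089216)
z(Y) = √2*√Y (z(Y) = √(2*Y) = √2*√Y)
(-105/(-98) + P)*z(-10) = (-105/(-98) + 91/1020)*(√2*√(-10)) = (-105*(-1/98) + 91/1020)*(√2*(I*√10)) = (15/14 + 91/1020)*(2*I*√5) = 8287*(2*I*√5)/7140 = 8287*I*√5/3570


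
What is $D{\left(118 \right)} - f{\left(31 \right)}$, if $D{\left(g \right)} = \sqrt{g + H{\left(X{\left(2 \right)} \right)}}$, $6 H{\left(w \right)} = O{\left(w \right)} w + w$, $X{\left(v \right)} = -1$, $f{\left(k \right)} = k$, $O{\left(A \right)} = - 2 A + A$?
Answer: $-31 + \frac{\sqrt{1059}}{3} \approx -20.153$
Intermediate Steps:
$O{\left(A \right)} = - A$
$H{\left(w \right)} = - \frac{w^{2}}{6} + \frac{w}{6}$ ($H{\left(w \right)} = \frac{- w w + w}{6} = \frac{- w^{2} + w}{6} = \frac{w - w^{2}}{6} = - \frac{w^{2}}{6} + \frac{w}{6}$)
$D{\left(g \right)} = \sqrt{- \frac{1}{3} + g}$ ($D{\left(g \right)} = \sqrt{g + \frac{1}{6} \left(-1\right) \left(1 - -1\right)} = \sqrt{g + \frac{1}{6} \left(-1\right) \left(1 + 1\right)} = \sqrt{g + \frac{1}{6} \left(-1\right) 2} = \sqrt{g - \frac{1}{3}} = \sqrt{- \frac{1}{3} + g}$)
$D{\left(118 \right)} - f{\left(31 \right)} = \frac{\sqrt{-3 + 9 \cdot 118}}{3} - 31 = \frac{\sqrt{-3 + 1062}}{3} - 31 = \frac{\sqrt{1059}}{3} - 31 = -31 + \frac{\sqrt{1059}}{3}$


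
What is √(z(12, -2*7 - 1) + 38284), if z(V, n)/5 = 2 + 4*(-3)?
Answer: √38234 ≈ 195.54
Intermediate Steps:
z(V, n) = -50 (z(V, n) = 5*(2 + 4*(-3)) = 5*(2 - 12) = 5*(-10) = -50)
√(z(12, -2*7 - 1) + 38284) = √(-50 + 38284) = √38234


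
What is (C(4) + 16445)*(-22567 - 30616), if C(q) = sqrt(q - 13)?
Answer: -874594435 - 159549*I ≈ -8.7459e+8 - 1.5955e+5*I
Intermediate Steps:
C(q) = sqrt(-13 + q)
(C(4) + 16445)*(-22567 - 30616) = (sqrt(-13 + 4) + 16445)*(-22567 - 30616) = (sqrt(-9) + 16445)*(-53183) = (3*I + 16445)*(-53183) = (16445 + 3*I)*(-53183) = -874594435 - 159549*I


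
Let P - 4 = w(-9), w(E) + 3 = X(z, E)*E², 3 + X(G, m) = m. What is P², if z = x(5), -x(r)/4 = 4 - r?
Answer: 942841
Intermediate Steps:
x(r) = -16 + 4*r (x(r) = -4*(4 - r) = -16 + 4*r)
z = 4 (z = -16 + 4*5 = -16 + 20 = 4)
X(G, m) = -3 + m
w(E) = -3 + E²*(-3 + E) (w(E) = -3 + (-3 + E)*E² = -3 + E²*(-3 + E))
P = -971 (P = 4 + (-3 + (-9)²*(-3 - 9)) = 4 + (-3 + 81*(-12)) = 4 + (-3 - 972) = 4 - 975 = -971)
P² = (-971)² = 942841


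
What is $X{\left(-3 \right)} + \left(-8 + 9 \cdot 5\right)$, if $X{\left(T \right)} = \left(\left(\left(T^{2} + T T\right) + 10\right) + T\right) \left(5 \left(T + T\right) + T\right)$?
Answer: $-788$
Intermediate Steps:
$X{\left(T \right)} = 11 T \left(10 + T + 2 T^{2}\right)$ ($X{\left(T \right)} = \left(\left(\left(T^{2} + T^{2}\right) + 10\right) + T\right) \left(5 \cdot 2 T + T\right) = \left(\left(2 T^{2} + 10\right) + T\right) \left(10 T + T\right) = \left(\left(10 + 2 T^{2}\right) + T\right) 11 T = \left(10 + T + 2 T^{2}\right) 11 T = 11 T \left(10 + T + 2 T^{2}\right)$)
$X{\left(-3 \right)} + \left(-8 + 9 \cdot 5\right) = 11 \left(-3\right) \left(10 - 3 + 2 \left(-3\right)^{2}\right) + \left(-8 + 9 \cdot 5\right) = 11 \left(-3\right) \left(10 - 3 + 2 \cdot 9\right) + \left(-8 + 45\right) = 11 \left(-3\right) \left(10 - 3 + 18\right) + 37 = 11 \left(-3\right) 25 + 37 = -825 + 37 = -788$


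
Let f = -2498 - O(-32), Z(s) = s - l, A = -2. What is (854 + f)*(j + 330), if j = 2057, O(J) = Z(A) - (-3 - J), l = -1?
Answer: -3852618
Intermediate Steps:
Z(s) = 1 + s (Z(s) = s - 1*(-1) = s + 1 = 1 + s)
O(J) = 2 + J (O(J) = (1 - 2) - (-3 - J) = -1 + (3 + J) = 2 + J)
f = -2468 (f = -2498 - (2 - 32) = -2498 - 1*(-30) = -2498 + 30 = -2468)
(854 + f)*(j + 330) = (854 - 2468)*(2057 + 330) = -1614*2387 = -3852618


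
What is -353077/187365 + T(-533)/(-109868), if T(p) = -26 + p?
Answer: -38687126801/20585417820 ≈ -1.8793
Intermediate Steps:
-353077/187365 + T(-533)/(-109868) = -353077/187365 + (-26 - 533)/(-109868) = -353077*1/187365 - 559*(-1/109868) = -353077/187365 + 559/109868 = -38687126801/20585417820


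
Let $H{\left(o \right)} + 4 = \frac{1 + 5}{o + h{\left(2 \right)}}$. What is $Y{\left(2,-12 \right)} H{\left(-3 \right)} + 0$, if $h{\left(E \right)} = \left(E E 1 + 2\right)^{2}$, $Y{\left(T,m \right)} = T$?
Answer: $- \frac{84}{11} \approx -7.6364$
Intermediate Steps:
$h{\left(E \right)} = \left(2 + E^{2}\right)^{2}$ ($h{\left(E \right)} = \left(E^{2} \cdot 1 + 2\right)^{2} = \left(E^{2} + 2\right)^{2} = \left(2 + E^{2}\right)^{2}$)
$H{\left(o \right)} = -4 + \frac{6}{36 + o}$ ($H{\left(o \right)} = -4 + \frac{1 + 5}{o + \left(2 + 2^{2}\right)^{2}} = -4 + \frac{6}{o + \left(2 + 4\right)^{2}} = -4 + \frac{6}{o + 6^{2}} = -4 + \frac{6}{o + 36} = -4 + \frac{6}{36 + o}$)
$Y{\left(2,-12 \right)} H{\left(-3 \right)} + 0 = 2 \frac{2 \left(-69 - -6\right)}{36 - 3} + 0 = 2 \frac{2 \left(-69 + 6\right)}{33} + 0 = 2 \cdot 2 \cdot \frac{1}{33} \left(-63\right) + 0 = 2 \left(- \frac{42}{11}\right) + 0 = - \frac{84}{11} + 0 = - \frac{84}{11}$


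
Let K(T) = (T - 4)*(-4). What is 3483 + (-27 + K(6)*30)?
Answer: 3216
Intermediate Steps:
K(T) = 16 - 4*T (K(T) = (-4 + T)*(-4) = 16 - 4*T)
3483 + (-27 + K(6)*30) = 3483 + (-27 + (16 - 4*6)*30) = 3483 + (-27 + (16 - 24)*30) = 3483 + (-27 - 8*30) = 3483 + (-27 - 240) = 3483 - 267 = 3216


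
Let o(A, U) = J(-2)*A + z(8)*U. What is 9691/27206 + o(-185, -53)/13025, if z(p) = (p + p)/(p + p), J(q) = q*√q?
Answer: 124783357/354358150 + 74*I*√2/2605 ≈ 0.35214 + 0.040173*I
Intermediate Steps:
J(q) = q^(3/2)
z(p) = 1 (z(p) = (2*p)/((2*p)) = (2*p)*(1/(2*p)) = 1)
o(A, U) = U - 2*I*A*√2 (o(A, U) = (-2)^(3/2)*A + 1*U = (-2*I*√2)*A + U = -2*I*A*√2 + U = U - 2*I*A*√2)
9691/27206 + o(-185, -53)/13025 = 9691/27206 + (-53 - 2*I*(-185)*√2)/13025 = 9691*(1/27206) + (-53 + 370*I*√2)*(1/13025) = 9691/27206 + (-53/13025 + 74*I*√2/2605) = 124783357/354358150 + 74*I*√2/2605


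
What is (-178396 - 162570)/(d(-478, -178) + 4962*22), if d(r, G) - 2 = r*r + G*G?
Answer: -170483/184667 ≈ -0.92319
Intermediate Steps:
d(r, G) = 2 + G**2 + r**2 (d(r, G) = 2 + (r*r + G*G) = 2 + (r**2 + G**2) = 2 + (G**2 + r**2) = 2 + G**2 + r**2)
(-178396 - 162570)/(d(-478, -178) + 4962*22) = (-178396 - 162570)/((2 + (-178)**2 + (-478)**2) + 4962*22) = -340966/((2 + 31684 + 228484) + 109164) = -340966/(260170 + 109164) = -340966/369334 = -340966*1/369334 = -170483/184667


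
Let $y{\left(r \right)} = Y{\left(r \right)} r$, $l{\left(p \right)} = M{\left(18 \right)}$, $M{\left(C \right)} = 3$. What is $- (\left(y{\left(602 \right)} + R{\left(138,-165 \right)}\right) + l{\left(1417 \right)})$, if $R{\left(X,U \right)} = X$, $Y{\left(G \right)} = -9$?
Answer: $5277$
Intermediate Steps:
$l{\left(p \right)} = 3$
$y{\left(r \right)} = - 9 r$
$- (\left(y{\left(602 \right)} + R{\left(138,-165 \right)}\right) + l{\left(1417 \right)}) = - (\left(\left(-9\right) 602 + 138\right) + 3) = - (\left(-5418 + 138\right) + 3) = - (-5280 + 3) = \left(-1\right) \left(-5277\right) = 5277$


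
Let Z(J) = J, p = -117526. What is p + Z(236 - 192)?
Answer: -117482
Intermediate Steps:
p + Z(236 - 192) = -117526 + (236 - 192) = -117526 + 44 = -117482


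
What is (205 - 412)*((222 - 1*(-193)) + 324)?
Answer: -152973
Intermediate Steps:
(205 - 412)*((222 - 1*(-193)) + 324) = -207*((222 + 193) + 324) = -207*(415 + 324) = -207*739 = -152973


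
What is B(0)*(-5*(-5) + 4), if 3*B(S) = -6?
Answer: -58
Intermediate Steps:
B(S) = -2 (B(S) = (⅓)*(-6) = -2)
B(0)*(-5*(-5) + 4) = -2*(-5*(-5) + 4) = -2*(25 + 4) = -2*29 = -58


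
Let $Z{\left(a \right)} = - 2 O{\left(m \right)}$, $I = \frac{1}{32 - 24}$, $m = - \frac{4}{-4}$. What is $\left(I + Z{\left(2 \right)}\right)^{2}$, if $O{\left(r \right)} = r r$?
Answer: $\frac{225}{64} \approx 3.5156$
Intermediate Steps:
$m = 1$ ($m = \left(-4\right) \left(- \frac{1}{4}\right) = 1$)
$O{\left(r \right)} = r^{2}$
$I = \frac{1}{8} \approx 0.125$
$Z{\left(a \right)} = -2$ ($Z{\left(a \right)} = - 2 \cdot 1^{2} = \left(-2\right) 1 = -2$)
$\left(I + Z{\left(2 \right)}\right)^{2} = \left(\frac{1}{8} - 2\right)^{2} = \left(- \frac{15}{8}\right)^{2} = \frac{225}{64}$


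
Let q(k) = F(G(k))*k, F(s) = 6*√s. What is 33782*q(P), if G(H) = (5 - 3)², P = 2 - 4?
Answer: -810768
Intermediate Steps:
P = -2
G(H) = 4 (G(H) = 2² = 4)
q(k) = 12*k (q(k) = (6*√4)*k = (6*2)*k = 12*k)
33782*q(P) = 33782*(12*(-2)) = 33782*(-24) = -810768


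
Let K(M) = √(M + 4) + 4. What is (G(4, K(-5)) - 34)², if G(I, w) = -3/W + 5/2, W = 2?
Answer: 1089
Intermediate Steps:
K(M) = 4 + √(4 + M) (K(M) = √(4 + M) + 4 = 4 + √(4 + M))
G(I, w) = 1 (G(I, w) = -3/2 + 5/2 = 1)
(G(4, K(-5)) - 34)² = (1 - 34)² = (-33)² = 1089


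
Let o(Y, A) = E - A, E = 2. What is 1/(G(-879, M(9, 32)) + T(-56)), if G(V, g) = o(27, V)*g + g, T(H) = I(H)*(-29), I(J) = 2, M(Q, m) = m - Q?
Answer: 1/20228 ≈ 4.9436e-5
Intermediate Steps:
o(Y, A) = 2 - A
T(H) = -58 (T(H) = 2*(-29) = -58)
G(V, g) = g + g*(2 - V) (G(V, g) = (2 - V)*g + g = g*(2 - V) + g = g + g*(2 - V))
1/(G(-879, M(9, 32)) + T(-56)) = 1/((32 - 1*9)*(3 - 1*(-879)) - 58) = 1/((32 - 9)*(3 + 879) - 58) = 1/(23*882 - 58) = 1/(20286 - 58) = 1/20228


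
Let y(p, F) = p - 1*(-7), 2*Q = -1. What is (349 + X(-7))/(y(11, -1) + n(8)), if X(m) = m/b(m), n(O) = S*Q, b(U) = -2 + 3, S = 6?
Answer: 114/5 ≈ 22.800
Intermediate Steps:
Q = -½ (Q = (½)*(-1) = -½ ≈ -0.50000)
y(p, F) = 7 + p (y(p, F) = p + 7 = 7 + p)
b(U) = 1
n(O) = -3 (n(O) = 6*(-½) = -3)
X(m) = m (X(m) = m/1 = m*1 = m)
(349 + X(-7))/(y(11, -1) + n(8)) = (349 - 7)/((7 + 11) - 3) = 342/(18 - 3) = 342/15 = 342*(1/15) = 114/5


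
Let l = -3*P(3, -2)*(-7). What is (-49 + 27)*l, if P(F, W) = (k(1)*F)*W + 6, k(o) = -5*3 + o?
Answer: -41580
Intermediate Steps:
k(o) = -15 + o
P(F, W) = 6 - 14*F*W (P(F, W) = ((-15 + 1)*F)*W + 6 = (-14*F)*W + 6 = -14*F*W + 6 = 6 - 14*F*W)
l = 1890 (l = -3*(6 - 14*3*(-2))*(-7) = -3*(6 + 84)*(-7) = -3*90*(-7) = -270*(-7) = 1890)
(-49 + 27)*l = (-49 + 27)*1890 = -22*1890 = -41580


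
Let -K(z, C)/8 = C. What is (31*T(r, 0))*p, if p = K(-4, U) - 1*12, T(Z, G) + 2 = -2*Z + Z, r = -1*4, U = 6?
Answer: -3720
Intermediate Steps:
r = -4
T(Z, G) = -2 - Z (T(Z, G) = -2 + (-2*Z + Z) = -2 - Z)
K(z, C) = -8*C
p = -60 (p = -8*6 - 1*12 = -48 - 12 = -60)
(31*T(r, 0))*p = (31*(-2 - 1*(-4)))*(-60) = (31*(-2 + 4))*(-60) = (31*2)*(-60) = 62*(-60) = -3720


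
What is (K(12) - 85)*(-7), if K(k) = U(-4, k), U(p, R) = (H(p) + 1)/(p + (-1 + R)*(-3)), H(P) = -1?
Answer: 595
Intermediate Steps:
U(p, R) = 0 (U(p, R) = (-1 + 1)/(p + (-1 + R)*(-3)) = 0/(p + (3 - 3*R)) = 0/(3 + p - 3*R) = 0)
K(k) = 0
(K(12) - 85)*(-7) = (0 - 85)*(-7) = -85*(-7) = 595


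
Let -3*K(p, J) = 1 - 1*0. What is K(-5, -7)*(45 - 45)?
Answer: 0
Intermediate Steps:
K(p, J) = -⅓ (K(p, J) = -(1 - 1*0)/3 = -(1 + 0)/3 = -⅓*1 = -⅓)
K(-5, -7)*(45 - 45) = -(45 - 45)/3 = -⅓*0 = 0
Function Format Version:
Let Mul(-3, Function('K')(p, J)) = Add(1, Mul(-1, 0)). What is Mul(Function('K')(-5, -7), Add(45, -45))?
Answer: 0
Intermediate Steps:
Function('K')(p, J) = Rational(-1, 3) (Function('K')(p, J) = Mul(Rational(-1, 3), Add(1, Mul(-1, 0))) = Mul(Rational(-1, 3), Add(1, 0)) = Mul(Rational(-1, 3), 1) = Rational(-1, 3))
Mul(Function('K')(-5, -7), Add(45, -45)) = Mul(Rational(-1, 3), Add(45, -45)) = Mul(Rational(-1, 3), 0) = 0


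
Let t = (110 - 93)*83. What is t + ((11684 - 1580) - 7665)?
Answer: 3850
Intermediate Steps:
t = 1411 (t = 17*83 = 1411)
t + ((11684 - 1580) - 7665) = 1411 + ((11684 - 1580) - 7665) = 1411 + (10104 - 7665) = 1411 + 2439 = 3850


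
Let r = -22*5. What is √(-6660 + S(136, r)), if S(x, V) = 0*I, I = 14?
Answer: 6*I*√185 ≈ 81.609*I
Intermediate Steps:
r = -110
S(x, V) = 0 (S(x, V) = 0*14 = 0)
√(-6660 + S(136, r)) = √(-6660 + 0) = √(-6660) = 6*I*√185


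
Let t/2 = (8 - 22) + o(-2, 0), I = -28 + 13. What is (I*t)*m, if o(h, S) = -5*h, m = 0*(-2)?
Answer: 0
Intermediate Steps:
m = 0
I = -15
t = -8 (t = 2*((8 - 22) - 5*(-2)) = 2*(-14 + 10) = 2*(-4) = -8)
(I*t)*m = -15*(-8)*0 = 120*0 = 0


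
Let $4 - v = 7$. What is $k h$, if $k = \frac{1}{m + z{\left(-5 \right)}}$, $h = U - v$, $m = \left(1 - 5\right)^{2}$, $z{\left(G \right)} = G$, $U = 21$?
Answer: $\frac{24}{11} \approx 2.1818$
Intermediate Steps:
$v = -3$ ($v = 4 - 7 = -3$)
$m = 16$ ($m = \left(-4\right)^{2} = 16$)
$h = 24$ ($h = 21 - -3 = 21 + 3 = 24$)
$k = \frac{1}{11}$ ($k = \frac{1}{16 - 5} = \frac{1}{11} \approx 0.090909$)
$k h = \frac{1}{11} \cdot 24 = \frac{24}{11}$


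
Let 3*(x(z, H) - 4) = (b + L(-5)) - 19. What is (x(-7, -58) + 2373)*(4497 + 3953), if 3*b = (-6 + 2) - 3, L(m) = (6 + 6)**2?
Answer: 183880450/9 ≈ 2.0431e+7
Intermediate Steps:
L(m) = 144 (L(m) = 12**2 = 144)
b = -7/3 (b = ((-6 + 2) - 3)/3 = (-4 - 3)/3 = (1/3)*(-7) = -7/3 ≈ -2.3333)
x(z, H) = 404/9 (x(z, H) = 4 + ((-7/3 + 144) - 19)/3 = 4 + (425/3 - 19)/3 = 4 + (1/3)*(368/3) = 4 + 368/9 = 404/9)
(x(-7, -58) + 2373)*(4497 + 3953) = (404/9 + 2373)*(4497 + 3953) = (21761/9)*8450 = 183880450/9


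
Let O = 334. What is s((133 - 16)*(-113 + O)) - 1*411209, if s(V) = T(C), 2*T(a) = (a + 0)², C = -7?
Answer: -822369/2 ≈ -4.1118e+5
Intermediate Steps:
T(a) = a²/2 (T(a) = (a + 0)²/2 = a²/2)
s(V) = 49/2 (s(V) = (½)*(-7)² = (½)*49 = 49/2)
s((133 - 16)*(-113 + O)) - 1*411209 = 49/2 - 1*411209 = 49/2 - 411209 = -822369/2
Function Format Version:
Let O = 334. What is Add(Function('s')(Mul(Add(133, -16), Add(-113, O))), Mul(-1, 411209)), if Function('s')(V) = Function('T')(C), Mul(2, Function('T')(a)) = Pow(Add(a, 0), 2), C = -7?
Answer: Rational(-822369, 2) ≈ -4.1118e+5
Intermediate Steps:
Function('T')(a) = Mul(Rational(1, 2), Pow(a, 2)) (Function('T')(a) = Mul(Rational(1, 2), Pow(Add(a, 0), 2)) = Mul(Rational(1, 2), Pow(a, 2)))
Function('s')(V) = Rational(49, 2) (Function('s')(V) = Mul(Rational(1, 2), Pow(-7, 2)) = Mul(Rational(1, 2), 49) = Rational(49, 2))
Add(Function('s')(Mul(Add(133, -16), Add(-113, O))), Mul(-1, 411209)) = Add(Rational(49, 2), Mul(-1, 411209)) = Add(Rational(49, 2), -411209) = Rational(-822369, 2)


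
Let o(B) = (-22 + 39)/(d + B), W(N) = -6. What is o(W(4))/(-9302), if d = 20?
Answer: -17/130228 ≈ -0.00013054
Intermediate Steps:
o(B) = 17/(20 + B) (o(B) = (-22 + 39)/(20 + B) = 17/(20 + B))
o(W(4))/(-9302) = (17/(20 - 6))/(-9302) = (17/14)*(-1/9302) = -17/130228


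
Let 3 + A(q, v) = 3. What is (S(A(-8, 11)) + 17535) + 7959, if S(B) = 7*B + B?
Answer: 25494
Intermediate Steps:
A(q, v) = 0 (A(q, v) = -3 + 3 = 0)
S(B) = 8*B
(S(A(-8, 11)) + 17535) + 7959 = (8*0 + 17535) + 7959 = (0 + 17535) + 7959 = 17535 + 7959 = 25494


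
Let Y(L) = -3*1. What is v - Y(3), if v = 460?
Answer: 463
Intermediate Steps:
Y(L) = -3
v - Y(3) = 460 - 1*(-3) = 460 + 3 = 463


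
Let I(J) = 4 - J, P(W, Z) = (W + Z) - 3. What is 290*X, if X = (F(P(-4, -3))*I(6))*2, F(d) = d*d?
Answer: -116000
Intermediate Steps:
P(W, Z) = -3 + W + Z
F(d) = d²
X = -400 (X = ((-3 - 4 - 3)²*(4 - 1*6))*2 = ((-10)²*(4 - 6))*2 = (100*(-2))*2 = -200*2 = -400)
290*X = 290*(-400) = -116000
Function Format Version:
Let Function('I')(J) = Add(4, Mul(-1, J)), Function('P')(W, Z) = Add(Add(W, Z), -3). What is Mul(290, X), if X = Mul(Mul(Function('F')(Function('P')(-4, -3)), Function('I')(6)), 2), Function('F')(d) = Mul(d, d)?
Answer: -116000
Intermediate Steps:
Function('P')(W, Z) = Add(-3, W, Z)
Function('F')(d) = Pow(d, 2)
X = -400 (X = Mul(Mul(Pow(Add(-3, -4, -3), 2), Add(4, Mul(-1, 6))), 2) = Mul(Mul(Pow(-10, 2), Add(4, -6)), 2) = Mul(Mul(100, -2), 2) = Mul(-200, 2) = -400)
Mul(290, X) = Mul(290, -400) = -116000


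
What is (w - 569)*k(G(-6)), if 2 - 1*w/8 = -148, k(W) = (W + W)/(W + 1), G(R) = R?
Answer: 7572/5 ≈ 1514.4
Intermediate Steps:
k(W) = 2*W/(1 + W) (k(W) = (2*W)/(1 + W) = 2*W/(1 + W))
w = 1200 (w = 16 - 8*(-148) = 16 + 1184 = 1200)
(w - 569)*k(G(-6)) = (1200 - 569)*(2*(-6)/(1 - 6)) = 631*(2*(-6)/(-5)) = 631*(2*(-6)*(-1/5)) = 631*(12/5) = 7572/5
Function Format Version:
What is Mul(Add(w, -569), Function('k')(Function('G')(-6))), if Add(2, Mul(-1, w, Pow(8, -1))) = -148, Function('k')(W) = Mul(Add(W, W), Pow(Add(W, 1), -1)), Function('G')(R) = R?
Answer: Rational(7572, 5) ≈ 1514.4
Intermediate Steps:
Function('k')(W) = Mul(2, W, Pow(Add(1, W), -1)) (Function('k')(W) = Mul(Mul(2, W), Pow(Add(1, W), -1)) = Mul(2, W, Pow(Add(1, W), -1)))
w = 1200 (w = Add(16, Mul(-8, -148)) = Add(16, 1184) = 1200)
Mul(Add(w, -569), Function('k')(Function('G')(-6))) = Mul(Add(1200, -569), Mul(2, -6, Pow(Add(1, -6), -1))) = Mul(631, Mul(2, -6, Pow(-5, -1))) = Mul(631, Mul(2, -6, Rational(-1, 5))) = Mul(631, Rational(12, 5)) = Rational(7572, 5)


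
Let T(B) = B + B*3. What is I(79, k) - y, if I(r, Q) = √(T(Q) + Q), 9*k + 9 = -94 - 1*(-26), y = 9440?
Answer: -9440 + I*√385/3 ≈ -9440.0 + 6.5405*I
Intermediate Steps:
T(B) = 4*B (T(B) = B + 3*B = 4*B)
k = -77/9 (k = -1 + (-94 - 1*(-26))/9 = -1 + (-94 + 26)/9 = -1 + (⅑)*(-68) = -1 - 68/9 = -77/9 ≈ -8.5556)
I(r, Q) = √5*√Q (I(r, Q) = √(4*Q + Q) = √(5*Q) = √5*√Q)
I(79, k) - y = √5*√(-77/9) - 1*9440 = √5*(I*√77/3) - 9440 = I*√385/3 - 9440 = -9440 + I*√385/3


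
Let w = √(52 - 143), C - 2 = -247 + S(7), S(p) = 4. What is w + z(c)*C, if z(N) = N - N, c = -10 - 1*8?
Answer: I*√91 ≈ 9.5394*I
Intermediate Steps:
c = -18 (c = -10 - 8 = -18)
C = -241 (C = 2 + (-247 + 4) = 2 - 243 = -241)
z(N) = 0
w = I*√91 (w = √(-91) = I*√91 ≈ 9.5394*I)
w + z(c)*C = I*√91 + 0*(-241) = I*√91 + 0 = I*√91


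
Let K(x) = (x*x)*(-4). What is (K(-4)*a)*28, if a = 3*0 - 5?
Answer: 8960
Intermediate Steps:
K(x) = -4*x² (K(x) = x²*(-4) = -4*x²)
a = -5 (a = 0 - 5 = -5)
(K(-4)*a)*28 = (-4*(-4)²*(-5))*28 = (-4*16*(-5))*28 = -64*(-5)*28 = 320*28 = 8960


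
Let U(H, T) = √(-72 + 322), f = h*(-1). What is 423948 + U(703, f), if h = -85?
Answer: 423948 + 5*√10 ≈ 4.2396e+5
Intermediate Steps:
f = 85 (f = -85*(-1) = 85)
U(H, T) = 5*√10 (U(H, T) = √250 = 5*√10)
423948 + U(703, f) = 423948 + 5*√10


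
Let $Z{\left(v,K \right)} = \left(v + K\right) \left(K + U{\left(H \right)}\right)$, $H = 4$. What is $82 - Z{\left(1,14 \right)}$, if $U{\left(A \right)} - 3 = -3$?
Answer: $-128$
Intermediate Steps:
$U{\left(A \right)} = 0$ ($U{\left(A \right)} = 3 - 3 = 0$)
$Z{\left(v,K \right)} = K \left(K + v\right)$ ($Z{\left(v,K \right)} = \left(v + K\right) \left(K + 0\right) = \left(K + v\right) K = K \left(K + v\right)$)
$82 - Z{\left(1,14 \right)} = 82 - 14 \left(14 + 1\right) = 82 - 14 \cdot 15 = 82 - 210 = -128$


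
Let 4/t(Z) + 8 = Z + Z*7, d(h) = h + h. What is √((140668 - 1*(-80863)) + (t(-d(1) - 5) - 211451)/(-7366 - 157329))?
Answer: √96143037003264215/658780 ≈ 470.67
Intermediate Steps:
d(h) = 2*h
t(Z) = 4/(-8 + 8*Z) (t(Z) = 4/(-8 + (Z + Z*7)) = 4/(-8 + (Z + 7*Z)) = 4/(-8 + 8*Z))
√((140668 - 1*(-80863)) + (t(-d(1) - 5) - 211451)/(-7366 - 157329)) = √((140668 - 1*(-80863)) + (1/(2*(-1 + (-2 - 5))) - 211451)/(-7366 - 157329)) = √((140668 + 80863) + (1/(2*(-1 + (-1*2 - 5))) - 211451)/(-164695)) = √(221531 + (1/(2*(-1 + (-2 - 5))) - 211451)*(-1/164695)) = √(221531 + (1/(2*(-1 - 7)) - 211451)*(-1/164695)) = √(221531 + ((½)/(-8) - 211451)*(-1/164695)) = √(221531 + ((½)*(-⅛) - 211451)*(-1/164695)) = √(221531 + (-1/16 - 211451)*(-1/164695)) = √(221531 - 3383217/16*(-1/164695)) = √(221531 + 3383217/2635120) = √(583764151937/2635120) = √96143037003264215/658780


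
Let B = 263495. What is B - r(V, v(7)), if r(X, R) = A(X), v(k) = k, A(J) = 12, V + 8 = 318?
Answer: 263483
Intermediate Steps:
V = 310 (V = -8 + 318 = 310)
r(X, R) = 12
B - r(V, v(7)) = 263495 - 1*12 = 263495 - 12 = 263483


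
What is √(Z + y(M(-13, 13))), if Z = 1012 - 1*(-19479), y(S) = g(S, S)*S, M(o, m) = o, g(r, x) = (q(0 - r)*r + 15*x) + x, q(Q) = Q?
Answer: 92*√3 ≈ 159.35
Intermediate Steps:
g(r, x) = -r² + 16*x (g(r, x) = ((0 - r)*r + 15*x) + x = ((-r)*r + 15*x) + x = (-r² + 15*x) + x = -r² + 16*x)
y(S) = S*(-S² + 16*S) (y(S) = (-S² + 16*S)*S = S*(-S² + 16*S))
Z = 20491 (Z = 1012 + 19479 = 20491)
√(Z + y(M(-13, 13))) = √(20491 + (-13)²*(16 - 1*(-13))) = √(20491 + 169*(16 + 13)) = √(20491 + 169*29) = √(20491 + 4901) = √25392 = 92*√3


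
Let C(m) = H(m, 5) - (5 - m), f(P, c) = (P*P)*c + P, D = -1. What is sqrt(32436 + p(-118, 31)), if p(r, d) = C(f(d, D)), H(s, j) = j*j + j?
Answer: sqrt(31531) ≈ 177.57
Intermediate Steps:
H(s, j) = j + j**2 (H(s, j) = j**2 + j = j + j**2)
f(P, c) = P + c*P**2 (f(P, c) = P**2*c + P = c*P**2 + P = P + c*P**2)
C(m) = 25 + m (C(m) = 5*(1 + 5) - (5 - m) = 5*6 + (-5 + m) = 30 + (-5 + m) = 25 + m)
p(r, d) = 25 + d*(1 - d) (p(r, d) = 25 + d*(1 + d*(-1)) = 25 + d*(1 - d))
sqrt(32436 + p(-118, 31)) = sqrt(32436 + (25 + 31*(1 - 1*31))) = sqrt(32436 + (25 + 31*(1 - 31))) = sqrt(32436 + (25 + 31*(-30))) = sqrt(32436 + (25 - 930)) = sqrt(32436 - 905) = sqrt(31531)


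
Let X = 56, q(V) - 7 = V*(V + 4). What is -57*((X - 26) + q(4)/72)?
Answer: -13927/8 ≈ -1740.9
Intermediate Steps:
q(V) = 7 + V*(4 + V) (q(V) = 7 + V*(V + 4) = 7 + V*(4 + V))
-57*((X - 26) + q(4)/72) = -57*((56 - 26) + (7 + 4² + 4*4)/72) = -57*(30 + (7 + 16 + 16)*(1/72)) = -57*(30 + 39*(1/72)) = -57*(30 + 13/24) = -57*733/24 = -13927/8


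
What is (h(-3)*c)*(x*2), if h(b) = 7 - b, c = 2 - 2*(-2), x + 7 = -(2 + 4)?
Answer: -1560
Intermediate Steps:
x = -13 (x = -7 - (2 + 4) = -7 - 1*6 = -7 - 6 = -13)
c = 6 (c = 2 + 4 = 6)
(h(-3)*c)*(x*2) = ((7 - 1*(-3))*6)*(-13*2) = ((7 + 3)*6)*(-26) = (10*6)*(-26) = 60*(-26) = -1560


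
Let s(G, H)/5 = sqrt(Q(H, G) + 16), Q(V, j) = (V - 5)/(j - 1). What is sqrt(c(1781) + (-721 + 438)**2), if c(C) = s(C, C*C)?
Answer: sqrt(634384969 + 267*sqrt(39560945))/89 ≈ 283.37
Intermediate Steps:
Q(V, j) = (-5 + V)/(-1 + j)
s(G, H) = 5*sqrt(16 + (-5 + H)/(-1 + G)) (s(G, H) = 5*sqrt((-5 + H)/(-1 + G) + 16) = 5*sqrt(16 + (-5 + H)/(-1 + G)))
c(C) = 5*sqrt((-21 + C**2 + 16*C)/(-1 + C)) (c(C) = 5*sqrt((-21 + C*C + 16*C)/(-1 + C)) = 5*sqrt((-21 + C**2 + 16*C)/(-1 + C)))
sqrt(c(1781) + (-721 + 438)**2) = sqrt(5*sqrt((-21 + 1781**2 + 16*1781)/(-1 + 1781)) + (-721 + 438)**2) = sqrt(5*sqrt((-21 + 3171961 + 28496)/1780) + (-283)**2) = sqrt(5*sqrt((1/1780)*3200436) + 80089) = sqrt(5*sqrt(800109/445) + 80089) = sqrt(5*(3*sqrt(39560945)/445) + 80089) = sqrt(3*sqrt(39560945)/89 + 80089) = sqrt(80089 + 3*sqrt(39560945)/89)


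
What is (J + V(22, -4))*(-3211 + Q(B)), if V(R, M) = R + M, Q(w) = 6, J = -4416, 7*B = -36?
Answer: 14095590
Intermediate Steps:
B = -36/7 (B = (⅐)*(-36) = -36/7 ≈ -5.1429)
V(R, M) = M + R
(J + V(22, -4))*(-3211 + Q(B)) = (-4416 + (-4 + 22))*(-3211 + 6) = (-4416 + 18)*(-3205) = -4398*(-3205) = 14095590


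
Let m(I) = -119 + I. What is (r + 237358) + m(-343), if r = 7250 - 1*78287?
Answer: 165859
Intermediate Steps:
r = -71037 (r = 7250 - 78287 = -71037)
(r + 237358) + m(-343) = (-71037 + 237358) + (-119 - 343) = 166321 - 462 = 165859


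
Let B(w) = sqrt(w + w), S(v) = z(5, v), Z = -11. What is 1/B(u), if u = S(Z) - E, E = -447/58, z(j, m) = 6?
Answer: sqrt(23055)/795 ≈ 0.19099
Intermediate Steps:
S(v) = 6
E = -447/58 (E = -447*1/58 = -447/58 ≈ -7.7069)
u = 795/58 (u = 6 - 1*(-447/58) = 6 + 447/58 = 795/58 ≈ 13.707)
B(w) = sqrt(2)*sqrt(w) (B(w) = sqrt(2*w) = sqrt(2)*sqrt(w))
1/B(u) = 1/(sqrt(2)*sqrt(795/58)) = 1/(sqrt(2)*(sqrt(46110)/58)) = 1/(sqrt(23055)/29) = sqrt(23055)/795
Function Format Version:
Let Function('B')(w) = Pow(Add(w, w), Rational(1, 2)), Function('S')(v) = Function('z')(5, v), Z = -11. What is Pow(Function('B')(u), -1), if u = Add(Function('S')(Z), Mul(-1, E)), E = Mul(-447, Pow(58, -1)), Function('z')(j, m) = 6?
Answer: Mul(Rational(1, 795), Pow(23055, Rational(1, 2))) ≈ 0.19099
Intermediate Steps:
Function('S')(v) = 6
E = Rational(-447, 58) (E = Mul(-447, Rational(1, 58)) = Rational(-447, 58) ≈ -7.7069)
u = Rational(795, 58) (u = Add(6, Mul(-1, Rational(-447, 58))) = Add(6, Rational(447, 58)) = Rational(795, 58) ≈ 13.707)
Function('B')(w) = Mul(Pow(2, Rational(1, 2)), Pow(w, Rational(1, 2))) (Function('B')(w) = Pow(Mul(2, w), Rational(1, 2)) = Mul(Pow(2, Rational(1, 2)), Pow(w, Rational(1, 2))))
Pow(Function('B')(u), -1) = Pow(Mul(Pow(2, Rational(1, 2)), Pow(Rational(795, 58), Rational(1, 2))), -1) = Pow(Mul(Pow(2, Rational(1, 2)), Mul(Rational(1, 58), Pow(46110, Rational(1, 2)))), -1) = Pow(Mul(Rational(1, 29), Pow(23055, Rational(1, 2))), -1) = Mul(Rational(1, 795), Pow(23055, Rational(1, 2)))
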